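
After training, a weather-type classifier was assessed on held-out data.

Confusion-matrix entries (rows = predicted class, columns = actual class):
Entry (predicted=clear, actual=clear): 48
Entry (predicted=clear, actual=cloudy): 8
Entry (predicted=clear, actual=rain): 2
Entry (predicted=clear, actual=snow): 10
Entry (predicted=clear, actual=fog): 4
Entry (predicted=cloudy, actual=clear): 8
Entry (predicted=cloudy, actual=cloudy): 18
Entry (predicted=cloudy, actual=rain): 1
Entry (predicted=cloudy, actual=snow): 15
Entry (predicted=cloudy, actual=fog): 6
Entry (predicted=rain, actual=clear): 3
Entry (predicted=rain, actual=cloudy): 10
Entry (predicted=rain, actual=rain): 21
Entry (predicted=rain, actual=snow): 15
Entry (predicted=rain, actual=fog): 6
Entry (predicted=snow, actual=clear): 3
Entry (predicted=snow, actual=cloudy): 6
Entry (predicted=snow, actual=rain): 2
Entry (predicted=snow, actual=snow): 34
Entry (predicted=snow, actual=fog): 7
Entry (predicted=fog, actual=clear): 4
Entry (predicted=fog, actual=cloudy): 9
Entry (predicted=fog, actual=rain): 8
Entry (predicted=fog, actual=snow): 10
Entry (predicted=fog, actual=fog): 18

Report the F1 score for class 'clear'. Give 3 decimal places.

Take TP from the diagonal, FP from the rest of the 'clear' prediction marginal, FN from the rest of the 'clear' actual marginal.
F1 score = 2·TP/(2·TP+FP+FN).
clear: TP=48, FP=8+2+10+4=24, FN=8+3+3+4=18 → 96/138 = 0.6957

0.696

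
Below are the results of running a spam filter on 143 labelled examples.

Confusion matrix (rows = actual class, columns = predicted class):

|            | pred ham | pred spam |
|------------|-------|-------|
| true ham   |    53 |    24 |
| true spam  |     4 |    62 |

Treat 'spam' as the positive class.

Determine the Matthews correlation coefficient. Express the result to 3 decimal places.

0.639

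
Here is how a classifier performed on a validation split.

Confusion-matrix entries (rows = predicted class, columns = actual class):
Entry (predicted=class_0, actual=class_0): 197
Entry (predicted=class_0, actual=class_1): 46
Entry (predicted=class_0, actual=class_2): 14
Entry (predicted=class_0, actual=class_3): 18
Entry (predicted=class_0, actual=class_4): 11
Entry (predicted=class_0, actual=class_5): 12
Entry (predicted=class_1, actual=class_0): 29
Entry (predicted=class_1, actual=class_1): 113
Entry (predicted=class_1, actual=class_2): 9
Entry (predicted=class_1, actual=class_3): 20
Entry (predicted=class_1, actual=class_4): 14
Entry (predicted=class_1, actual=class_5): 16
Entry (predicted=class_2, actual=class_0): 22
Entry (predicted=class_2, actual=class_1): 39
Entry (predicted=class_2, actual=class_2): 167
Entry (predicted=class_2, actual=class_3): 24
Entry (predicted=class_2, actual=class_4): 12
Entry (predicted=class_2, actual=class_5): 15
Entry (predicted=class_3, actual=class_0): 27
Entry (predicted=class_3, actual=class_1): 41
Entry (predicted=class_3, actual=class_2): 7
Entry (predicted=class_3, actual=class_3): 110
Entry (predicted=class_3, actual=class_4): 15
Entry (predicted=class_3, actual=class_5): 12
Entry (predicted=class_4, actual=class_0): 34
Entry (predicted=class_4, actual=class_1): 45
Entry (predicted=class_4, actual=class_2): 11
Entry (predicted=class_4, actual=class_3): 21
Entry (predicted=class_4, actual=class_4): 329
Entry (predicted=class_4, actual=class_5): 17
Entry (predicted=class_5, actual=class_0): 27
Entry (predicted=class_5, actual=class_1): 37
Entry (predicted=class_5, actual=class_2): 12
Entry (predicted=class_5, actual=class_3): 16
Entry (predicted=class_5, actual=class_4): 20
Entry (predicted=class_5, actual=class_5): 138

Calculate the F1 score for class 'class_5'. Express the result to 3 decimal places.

Take TP from the diagonal, FP from the rest of the 'class_5' prediction marginal, FN from the rest of the 'class_5' actual marginal.
F1 score = 2·TP/(2·TP+FP+FN).
class_5: TP=138, FP=27+37+12+16+20=112, FN=12+16+15+12+17=72 → 276/460 = 0.6000

0.600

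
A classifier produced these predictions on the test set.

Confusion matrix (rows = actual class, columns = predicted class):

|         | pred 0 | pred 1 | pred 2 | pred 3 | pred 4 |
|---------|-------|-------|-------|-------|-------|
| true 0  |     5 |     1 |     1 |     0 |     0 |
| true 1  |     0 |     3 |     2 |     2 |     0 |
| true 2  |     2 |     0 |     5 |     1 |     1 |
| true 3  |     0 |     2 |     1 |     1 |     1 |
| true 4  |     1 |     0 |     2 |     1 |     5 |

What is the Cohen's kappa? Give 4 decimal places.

0.3856

Observed agreement pₒ = trace/N = 19/37 = 0.51351
Expected agreement pₑ = Σ (rowᵢ·colᵢ)/N² = (7·8 + 7·6 + 9·11 + 5·5 + 9·7)/37² = 0.20818
κ = (pₒ − pₑ)/(1 − pₑ) = (0.51351 − 0.20818)/(1 − 0.20818) = 0.3856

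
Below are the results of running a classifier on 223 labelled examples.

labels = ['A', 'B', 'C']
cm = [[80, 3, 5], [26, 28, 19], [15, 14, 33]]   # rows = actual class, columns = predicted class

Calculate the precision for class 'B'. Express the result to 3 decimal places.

Treat 'B' as positive and all other classes as negative.
precision = TP/(TP+FP).
B: TP=28, FP=3+14=17 → 28/45 = 0.6222

0.622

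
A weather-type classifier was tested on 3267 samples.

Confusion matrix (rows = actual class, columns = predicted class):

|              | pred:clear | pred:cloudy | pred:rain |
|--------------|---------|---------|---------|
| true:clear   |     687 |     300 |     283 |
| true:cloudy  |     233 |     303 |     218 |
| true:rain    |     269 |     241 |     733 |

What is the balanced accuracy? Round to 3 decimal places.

0.511

Balanced accuracy = mean of per-class recall.
  clear: recall = 687/1270 = 0.5409
  cloudy: recall = 303/754 = 0.4019
  rain: recall = 733/1243 = 0.5897
Mean = (0.5409 + 0.4019 + 0.5897) / 3 = 0.511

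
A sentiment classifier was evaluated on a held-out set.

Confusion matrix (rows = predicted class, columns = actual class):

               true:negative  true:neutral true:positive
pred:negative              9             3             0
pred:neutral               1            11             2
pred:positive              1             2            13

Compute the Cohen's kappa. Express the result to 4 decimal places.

0.6764

Observed agreement pₒ = trace/N = 33/42 = 0.78571
Expected agreement pₑ = Σ (rowᵢ·colᵢ)/N² = (11·12 + 16·14 + 15·16)/42² = 0.33787
κ = (pₒ − pₑ)/(1 − pₑ) = (0.78571 − 0.33787)/(1 − 0.33787) = 0.6764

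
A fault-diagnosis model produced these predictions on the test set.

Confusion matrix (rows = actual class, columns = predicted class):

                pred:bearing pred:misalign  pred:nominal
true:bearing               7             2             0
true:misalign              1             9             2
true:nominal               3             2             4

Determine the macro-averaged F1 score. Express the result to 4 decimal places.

0.6511

Per-class F1 score (2·TP/(2·TP+FP+FN)):
  bearing: TP=7, FP=1+3=4, FN=2+0=2 → 14/20 = 0.70000
  misalign: TP=9, FP=2+2=4, FN=1+2=3 → 18/25 = 0.72000
  nominal: TP=4, FP=0+2=2, FN=3+2=5 → 8/15 = 0.53333
Macro-F1 score = mean = (0.70000 + 0.72000 + 0.53333) / 3 = 0.6511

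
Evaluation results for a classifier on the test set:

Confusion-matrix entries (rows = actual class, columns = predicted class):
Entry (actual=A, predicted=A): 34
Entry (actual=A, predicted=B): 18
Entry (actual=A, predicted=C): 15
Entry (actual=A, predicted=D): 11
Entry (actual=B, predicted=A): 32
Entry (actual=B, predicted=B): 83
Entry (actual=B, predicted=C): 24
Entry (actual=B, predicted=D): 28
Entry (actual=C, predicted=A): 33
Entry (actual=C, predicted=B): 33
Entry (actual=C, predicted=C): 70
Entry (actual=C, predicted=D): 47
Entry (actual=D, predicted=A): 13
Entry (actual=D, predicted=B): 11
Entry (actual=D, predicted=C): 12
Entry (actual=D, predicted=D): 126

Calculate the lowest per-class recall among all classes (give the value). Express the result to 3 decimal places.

Per-class recall (TP/(TP+FN)):
  A: TP=34, FN=18+15+11=44 → 34/78 = 0.4359
  B: TP=83, FN=32+24+28=84 → 83/167 = 0.4970
  C: TP=70, FN=33+33+47=113 → 70/183 = 0.3825
  D: TP=126, FN=13+11+12=36 → 126/162 = 0.7778
Lowest is class 'C' with recall = 0.383.

0.383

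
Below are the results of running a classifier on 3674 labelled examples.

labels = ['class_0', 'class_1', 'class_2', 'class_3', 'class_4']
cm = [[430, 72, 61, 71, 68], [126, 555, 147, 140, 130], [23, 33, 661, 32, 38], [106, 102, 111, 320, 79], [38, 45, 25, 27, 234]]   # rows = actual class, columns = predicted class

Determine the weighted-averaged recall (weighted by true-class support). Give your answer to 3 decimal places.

0.599

Per-class recall (TP/(TP+FN)):
  class_0: TP=430, FN=72+61+71+68=272 → 430/702 = 0.6125
  class_1: TP=555, FN=126+147+140+130=543 → 555/1098 = 0.5055
  class_2: TP=661, FN=23+33+32+38=126 → 661/787 = 0.8399
  class_3: TP=320, FN=106+102+111+79=398 → 320/718 = 0.4457
  class_4: TP=234, FN=38+45+25+27=135 → 234/369 = 0.6341
Weighted-recall = Σ (supportᵢ/N)·recallᵢ with N=3674: (702/3674)·0.6125 + (1098/3674)·0.5055 + (787/3674)·0.8399 + (718/3674)·0.4457 + (369/3674)·0.6341 = 0.599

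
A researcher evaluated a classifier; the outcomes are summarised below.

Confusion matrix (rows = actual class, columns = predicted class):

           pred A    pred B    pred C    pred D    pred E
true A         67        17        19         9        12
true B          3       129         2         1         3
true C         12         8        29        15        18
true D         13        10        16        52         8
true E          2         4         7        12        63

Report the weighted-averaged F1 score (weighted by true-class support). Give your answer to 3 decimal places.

Per-class F1 score (2·TP/(2·TP+FP+FN)):
  A: TP=67, FP=3+12+13+2=30, FN=17+19+9+12=57 → 134/221 = 0.6063
  B: TP=129, FP=17+8+10+4=39, FN=3+2+1+3=9 → 258/306 = 0.8431
  C: TP=29, FP=19+2+16+7=44, FN=12+8+15+18=53 → 58/155 = 0.3742
  D: TP=52, FP=9+1+15+12=37, FN=13+10+16+8=47 → 104/188 = 0.5532
  E: TP=63, FP=12+3+18+8=41, FN=2+4+7+12=25 → 126/192 = 0.6563
Weighted-F1 score = Σ (supportᵢ/N)·F1 scoreᵢ with N=531: (124/531)·0.6063 + (138/531)·0.8431 + (82/531)·0.3742 + (99/531)·0.5532 + (88/531)·0.6563 = 0.630

0.630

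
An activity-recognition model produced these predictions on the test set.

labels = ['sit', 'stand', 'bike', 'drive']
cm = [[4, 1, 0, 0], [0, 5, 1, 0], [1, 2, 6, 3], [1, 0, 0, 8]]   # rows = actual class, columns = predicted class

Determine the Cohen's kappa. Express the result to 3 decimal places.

Observed agreement pₒ = trace/N = 23/32 = 0.7188
Expected agreement pₑ = Σ (rowᵢ·colᵢ)/N² = (5·6 + 6·8 + 12·7 + 9·11)/32² = 0.2549
κ = (pₒ − pₑ)/(1 − pₑ) = (0.7188 − 0.2549)/(1 − 0.2549) = 0.623

0.623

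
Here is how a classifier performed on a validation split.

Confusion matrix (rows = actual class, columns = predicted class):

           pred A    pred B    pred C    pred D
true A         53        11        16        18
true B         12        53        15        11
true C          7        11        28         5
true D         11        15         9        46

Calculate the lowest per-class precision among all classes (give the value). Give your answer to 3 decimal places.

Per-class precision (TP/(TP+FP)):
  A: TP=53, FP=12+7+11=30 → 53/83 = 0.6386
  B: TP=53, FP=11+11+15=37 → 53/90 = 0.5889
  C: TP=28, FP=16+15+9=40 → 28/68 = 0.4118
  D: TP=46, FP=18+11+5=34 → 46/80 = 0.5750
Lowest is class 'C' with precision = 0.412.

0.412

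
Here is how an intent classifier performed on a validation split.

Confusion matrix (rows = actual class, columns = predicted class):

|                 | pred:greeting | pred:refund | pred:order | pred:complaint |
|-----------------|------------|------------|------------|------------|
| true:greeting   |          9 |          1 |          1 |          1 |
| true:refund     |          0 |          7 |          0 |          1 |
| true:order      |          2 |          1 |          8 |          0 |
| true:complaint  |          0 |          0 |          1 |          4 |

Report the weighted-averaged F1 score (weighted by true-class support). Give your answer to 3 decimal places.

0.778

Per-class F1 score (2·TP/(2·TP+FP+FN)):
  greeting: TP=9, FP=0+2+0=2, FN=1+1+1=3 → 18/23 = 0.7826
  refund: TP=7, FP=1+1+0=2, FN=0+0+1=1 → 14/17 = 0.8235
  order: TP=8, FP=1+0+1=2, FN=2+1+0=3 → 16/21 = 0.7619
  complaint: TP=4, FP=1+1+0=2, FN=0+0+1=1 → 8/11 = 0.7273
Weighted-F1 score = Σ (supportᵢ/N)·F1 scoreᵢ with N=36: (12/36)·0.7826 + (8/36)·0.8235 + (11/36)·0.7619 + (5/36)·0.7273 = 0.778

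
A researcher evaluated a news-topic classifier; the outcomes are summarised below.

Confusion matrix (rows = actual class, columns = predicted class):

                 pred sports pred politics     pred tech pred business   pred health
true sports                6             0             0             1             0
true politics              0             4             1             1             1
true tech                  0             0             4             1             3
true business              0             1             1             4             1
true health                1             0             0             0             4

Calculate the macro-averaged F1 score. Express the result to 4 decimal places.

0.6476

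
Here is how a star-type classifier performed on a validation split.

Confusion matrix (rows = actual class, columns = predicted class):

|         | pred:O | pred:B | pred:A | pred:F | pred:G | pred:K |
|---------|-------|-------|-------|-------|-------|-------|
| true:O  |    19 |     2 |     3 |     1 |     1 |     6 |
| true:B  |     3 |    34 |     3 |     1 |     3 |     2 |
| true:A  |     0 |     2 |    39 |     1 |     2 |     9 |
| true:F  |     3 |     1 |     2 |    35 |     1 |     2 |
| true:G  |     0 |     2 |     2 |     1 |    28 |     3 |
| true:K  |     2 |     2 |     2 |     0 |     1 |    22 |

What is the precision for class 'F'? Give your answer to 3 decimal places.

0.897

One-vs-rest for 'F': TP = diagonal; FP = other classes predicted 'F'; FN = 'F' predicted as other.
precision = TP/(TP+FP).
F: TP=35, FP=1+1+1+1+0=4 → 35/39 = 0.8974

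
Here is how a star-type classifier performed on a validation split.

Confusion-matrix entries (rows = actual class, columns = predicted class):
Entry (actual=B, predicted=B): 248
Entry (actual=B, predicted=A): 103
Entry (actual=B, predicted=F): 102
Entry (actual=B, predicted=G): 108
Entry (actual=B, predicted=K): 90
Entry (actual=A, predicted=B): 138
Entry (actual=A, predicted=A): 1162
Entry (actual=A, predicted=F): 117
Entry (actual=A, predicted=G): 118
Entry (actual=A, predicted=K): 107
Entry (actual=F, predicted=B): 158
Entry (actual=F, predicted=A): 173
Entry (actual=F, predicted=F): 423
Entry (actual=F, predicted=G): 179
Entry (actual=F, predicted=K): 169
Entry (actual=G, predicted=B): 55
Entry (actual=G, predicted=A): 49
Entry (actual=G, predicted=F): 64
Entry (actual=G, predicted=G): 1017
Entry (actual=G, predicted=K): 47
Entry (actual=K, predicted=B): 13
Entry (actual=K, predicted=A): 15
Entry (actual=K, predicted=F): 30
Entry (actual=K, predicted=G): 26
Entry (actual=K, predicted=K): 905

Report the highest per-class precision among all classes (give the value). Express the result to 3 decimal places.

Per-class precision (TP/(TP+FP)):
  B: TP=248, FP=138+158+55+13=364 → 248/612 = 0.4052
  A: TP=1162, FP=103+173+49+15=340 → 1162/1502 = 0.7736
  F: TP=423, FP=102+117+64+30=313 → 423/736 = 0.5747
  G: TP=1017, FP=108+118+179+26=431 → 1017/1448 = 0.7023
  K: TP=905, FP=90+107+169+47=413 → 905/1318 = 0.6866
Highest is class 'A' with precision = 0.774.

0.774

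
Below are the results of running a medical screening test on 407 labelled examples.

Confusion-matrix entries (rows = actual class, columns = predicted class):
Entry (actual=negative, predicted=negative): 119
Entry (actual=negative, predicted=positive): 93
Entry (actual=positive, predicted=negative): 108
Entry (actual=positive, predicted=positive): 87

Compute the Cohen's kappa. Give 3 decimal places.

Observed agreement pₒ = trace/N = 206/407 = 0.5061
Expected agreement pₑ = Σ (rowᵢ·colᵢ)/N² = (212·227 + 195·180)/407² = 0.5024
κ = (pₒ − pₑ)/(1 − pₑ) = (0.5061 − 0.5024)/(1 − 0.5024) = 0.007

0.007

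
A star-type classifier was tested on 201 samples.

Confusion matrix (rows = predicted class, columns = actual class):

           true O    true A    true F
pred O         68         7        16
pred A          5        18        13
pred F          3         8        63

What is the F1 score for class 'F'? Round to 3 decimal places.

0.759

Take TP from the diagonal, FP from the rest of the 'F' prediction marginal, FN from the rest of the 'F' actual marginal.
F1 score = 2·TP/(2·TP+FP+FN).
F: TP=63, FP=3+8=11, FN=16+13=29 → 126/166 = 0.7590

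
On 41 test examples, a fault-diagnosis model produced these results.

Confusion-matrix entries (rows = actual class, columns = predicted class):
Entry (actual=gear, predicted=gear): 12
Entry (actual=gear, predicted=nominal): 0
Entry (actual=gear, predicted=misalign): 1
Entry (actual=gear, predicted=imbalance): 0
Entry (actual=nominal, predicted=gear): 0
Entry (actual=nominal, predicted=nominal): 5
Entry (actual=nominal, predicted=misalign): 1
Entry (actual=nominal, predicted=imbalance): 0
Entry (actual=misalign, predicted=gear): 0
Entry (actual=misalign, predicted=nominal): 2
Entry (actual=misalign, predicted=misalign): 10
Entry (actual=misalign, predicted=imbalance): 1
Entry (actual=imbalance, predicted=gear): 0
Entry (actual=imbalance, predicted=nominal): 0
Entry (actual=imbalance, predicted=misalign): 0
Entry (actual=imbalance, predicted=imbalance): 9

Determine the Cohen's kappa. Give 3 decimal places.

0.834

Observed agreement pₒ = trace/N = 36/41 = 0.8780
Expected agreement pₑ = Σ (rowᵢ·colᵢ)/N² = (13·12 + 6·7 + 13·12 + 9·10)/41² = 0.2641
κ = (pₒ − pₑ)/(1 − pₑ) = (0.8780 − 0.2641)/(1 − 0.2641) = 0.834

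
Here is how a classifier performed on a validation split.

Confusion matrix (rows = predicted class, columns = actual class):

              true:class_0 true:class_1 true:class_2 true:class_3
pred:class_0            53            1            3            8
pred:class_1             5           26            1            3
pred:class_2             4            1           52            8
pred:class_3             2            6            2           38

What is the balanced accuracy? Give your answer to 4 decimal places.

0.7890

Balanced accuracy = mean of per-class recall.
  class_0: recall = 53/64 = 0.82813
  class_1: recall = 26/34 = 0.76471
  class_2: recall = 52/58 = 0.89655
  class_3: recall = 38/57 = 0.66667
Mean = (0.82813 + 0.76471 + 0.89655 + 0.66667) / 4 = 0.7890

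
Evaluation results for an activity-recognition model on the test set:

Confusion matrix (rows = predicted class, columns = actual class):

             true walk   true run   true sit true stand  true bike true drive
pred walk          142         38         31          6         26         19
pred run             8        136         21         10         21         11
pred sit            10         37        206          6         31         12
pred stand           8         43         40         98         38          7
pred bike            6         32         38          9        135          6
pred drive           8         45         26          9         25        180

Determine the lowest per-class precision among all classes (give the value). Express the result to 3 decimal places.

Per-class precision (TP/(TP+FP)):
  walk: TP=142, FP=38+31+6+26+19=120 → 142/262 = 0.5420
  run: TP=136, FP=8+21+10+21+11=71 → 136/207 = 0.6570
  sit: TP=206, FP=10+37+6+31+12=96 → 206/302 = 0.6821
  stand: TP=98, FP=8+43+40+38+7=136 → 98/234 = 0.4188
  bike: TP=135, FP=6+32+38+9+6=91 → 135/226 = 0.5973
  drive: TP=180, FP=8+45+26+9+25=113 → 180/293 = 0.6143
Lowest is class 'stand' with precision = 0.419.

0.419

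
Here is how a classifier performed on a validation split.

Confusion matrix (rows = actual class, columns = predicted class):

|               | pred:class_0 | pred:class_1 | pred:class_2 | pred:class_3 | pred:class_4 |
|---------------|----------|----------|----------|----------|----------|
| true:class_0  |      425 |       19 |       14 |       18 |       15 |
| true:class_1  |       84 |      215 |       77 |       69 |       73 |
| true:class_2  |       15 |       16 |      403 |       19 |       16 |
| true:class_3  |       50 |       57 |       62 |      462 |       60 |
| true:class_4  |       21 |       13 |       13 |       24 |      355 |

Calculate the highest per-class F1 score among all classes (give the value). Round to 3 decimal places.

Per-class F1 score (2·TP/(2·TP+FP+FN)):
  class_0: TP=425, FP=84+15+50+21=170, FN=19+14+18+15=66 → 850/1086 = 0.7827
  class_1: TP=215, FP=19+16+57+13=105, FN=84+77+69+73=303 → 430/838 = 0.5131
  class_2: TP=403, FP=14+77+62+13=166, FN=15+16+19+16=66 → 806/1038 = 0.7765
  class_3: TP=462, FP=18+69+19+24=130, FN=50+57+62+60=229 → 924/1283 = 0.7202
  class_4: TP=355, FP=15+73+16+60=164, FN=21+13+13+24=71 → 710/945 = 0.7513
Highest is class 'class_0' with F1 score = 0.783.

0.783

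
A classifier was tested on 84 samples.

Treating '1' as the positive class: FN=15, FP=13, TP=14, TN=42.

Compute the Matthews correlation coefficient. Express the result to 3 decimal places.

0.251

MCC = (TP·TN − FP·FN) / √((TP+FP)(TP+FN)(TN+FP)(TN+FN))
Numerator = 14·42 − 13·15 = 393
Denominator = √(27·29·55·57) = √2454705 = 1566.7498
MCC = 393 / 1566.7498 = 0.251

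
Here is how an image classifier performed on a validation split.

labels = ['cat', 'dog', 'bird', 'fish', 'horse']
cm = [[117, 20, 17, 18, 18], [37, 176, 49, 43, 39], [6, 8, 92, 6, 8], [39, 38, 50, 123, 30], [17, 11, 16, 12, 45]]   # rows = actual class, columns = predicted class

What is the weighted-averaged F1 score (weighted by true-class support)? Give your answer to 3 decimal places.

Per-class F1 score (2·TP/(2·TP+FP+FN)):
  cat: TP=117, FP=37+6+39+17=99, FN=20+17+18+18=73 → 234/406 = 0.5764
  dog: TP=176, FP=20+8+38+11=77, FN=37+49+43+39=168 → 352/597 = 0.5896
  bird: TP=92, FP=17+49+50+16=132, FN=6+8+6+8=28 → 184/344 = 0.5349
  fish: TP=123, FP=18+43+6+12=79, FN=39+38+50+30=157 → 246/482 = 0.5104
  horse: TP=45, FP=18+39+8+30=95, FN=17+11+16+12=56 → 90/241 = 0.3734
Weighted-F1 score = Σ (supportᵢ/N)·F1 scoreᵢ with N=1035: (190/1035)·0.5764 + (344/1035)·0.5896 + (120/1035)·0.5349 + (280/1035)·0.5104 + (101/1035)·0.3734 = 0.538

0.538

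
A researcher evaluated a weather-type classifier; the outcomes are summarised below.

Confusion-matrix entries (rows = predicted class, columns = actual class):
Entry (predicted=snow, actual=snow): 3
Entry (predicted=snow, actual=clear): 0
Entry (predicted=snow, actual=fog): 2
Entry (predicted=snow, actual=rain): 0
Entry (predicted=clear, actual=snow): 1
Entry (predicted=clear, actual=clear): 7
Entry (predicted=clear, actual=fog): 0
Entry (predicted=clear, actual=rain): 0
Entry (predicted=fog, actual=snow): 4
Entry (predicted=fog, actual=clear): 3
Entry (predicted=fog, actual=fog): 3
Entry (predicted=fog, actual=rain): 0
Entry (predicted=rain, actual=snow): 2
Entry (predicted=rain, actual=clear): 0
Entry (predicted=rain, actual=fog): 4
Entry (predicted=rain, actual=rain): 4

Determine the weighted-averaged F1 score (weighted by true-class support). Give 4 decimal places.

Per-class F1 score (2·TP/(2·TP+FP+FN)):
  snow: TP=3, FP=0+2+0=2, FN=1+4+2=7 → 6/15 = 0.40000
  clear: TP=7, FP=1+0+0=1, FN=0+3+0=3 → 14/18 = 0.77778
  fog: TP=3, FP=4+3+0=7, FN=2+0+4=6 → 6/19 = 0.31579
  rain: TP=4, FP=2+0+4=6, FN=0+0+0=0 → 8/14 = 0.57143
Weighted-F1 score = Σ (supportᵢ/N)·F1 scoreᵢ with N=33: (10/33)·0.40000 + (10/33)·0.77778 + (9/33)·0.31579 + (4/33)·0.57143 = 0.5123

0.5123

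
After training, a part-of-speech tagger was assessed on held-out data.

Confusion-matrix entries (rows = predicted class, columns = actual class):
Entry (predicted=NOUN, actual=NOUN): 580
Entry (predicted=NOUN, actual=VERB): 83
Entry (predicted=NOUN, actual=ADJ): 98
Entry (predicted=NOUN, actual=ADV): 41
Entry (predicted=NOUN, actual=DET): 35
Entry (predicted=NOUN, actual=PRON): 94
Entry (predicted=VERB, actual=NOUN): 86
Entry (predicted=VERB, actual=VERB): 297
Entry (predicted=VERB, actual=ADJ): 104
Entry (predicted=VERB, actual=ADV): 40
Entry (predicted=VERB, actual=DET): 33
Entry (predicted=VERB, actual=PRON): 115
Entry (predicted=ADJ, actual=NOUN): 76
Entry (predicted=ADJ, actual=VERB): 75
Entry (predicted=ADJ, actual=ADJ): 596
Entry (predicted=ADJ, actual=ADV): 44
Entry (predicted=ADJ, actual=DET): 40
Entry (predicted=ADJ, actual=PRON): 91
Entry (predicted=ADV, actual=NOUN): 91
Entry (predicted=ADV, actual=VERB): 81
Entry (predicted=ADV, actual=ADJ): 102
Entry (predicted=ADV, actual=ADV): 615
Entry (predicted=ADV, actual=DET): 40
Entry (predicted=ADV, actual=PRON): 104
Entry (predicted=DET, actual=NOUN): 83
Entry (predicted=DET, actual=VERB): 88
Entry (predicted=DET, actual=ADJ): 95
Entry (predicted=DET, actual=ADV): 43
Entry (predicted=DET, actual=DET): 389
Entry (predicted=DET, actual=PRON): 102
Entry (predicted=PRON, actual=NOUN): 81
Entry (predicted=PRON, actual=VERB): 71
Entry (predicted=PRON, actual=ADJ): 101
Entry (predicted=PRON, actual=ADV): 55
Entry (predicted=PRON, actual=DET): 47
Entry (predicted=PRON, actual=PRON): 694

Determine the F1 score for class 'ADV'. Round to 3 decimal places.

Take TP from the diagonal, FP from the rest of the 'ADV' prediction marginal, FN from the rest of the 'ADV' actual marginal.
F1 score = 2·TP/(2·TP+FP+FN).
ADV: TP=615, FP=91+81+102+40+104=418, FN=41+40+44+43+55=223 → 1230/1871 = 0.6574

0.657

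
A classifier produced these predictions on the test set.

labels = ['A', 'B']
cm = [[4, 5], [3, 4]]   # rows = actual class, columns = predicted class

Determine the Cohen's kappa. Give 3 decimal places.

Observed agreement pₒ = trace/N = 8/16 = 0.5000
Expected agreement pₑ = Σ (rowᵢ·colᵢ)/N² = (9·7 + 7·9)/16² = 0.4922
κ = (pₒ − pₑ)/(1 − pₑ) = (0.5000 − 0.4922)/(1 − 0.4922) = 0.015

0.015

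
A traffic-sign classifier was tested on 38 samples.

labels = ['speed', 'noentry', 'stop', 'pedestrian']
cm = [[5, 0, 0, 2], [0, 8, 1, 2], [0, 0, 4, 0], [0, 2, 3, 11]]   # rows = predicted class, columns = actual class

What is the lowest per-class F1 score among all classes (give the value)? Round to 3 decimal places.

0.667

Per-class F1 score (2·TP/(2·TP+FP+FN)):
  speed: TP=5, FP=0+0+2=2, FN=0+0+0=0 → 10/12 = 0.8333
  noentry: TP=8, FP=0+1+2=3, FN=0+0+2=2 → 16/21 = 0.7619
  stop: TP=4, FP=0+0+0=0, FN=0+1+3=4 → 8/12 = 0.6667
  pedestrian: TP=11, FP=0+2+3=5, FN=2+2+0=4 → 22/31 = 0.7097
Lowest is class 'stop' with F1 score = 0.667.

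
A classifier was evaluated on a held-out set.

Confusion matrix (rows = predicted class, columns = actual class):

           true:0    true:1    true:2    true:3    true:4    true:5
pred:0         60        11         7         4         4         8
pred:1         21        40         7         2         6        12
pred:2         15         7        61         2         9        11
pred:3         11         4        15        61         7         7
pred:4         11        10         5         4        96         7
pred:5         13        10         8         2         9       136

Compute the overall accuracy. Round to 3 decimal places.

Accuracy = trace / total = (60+40+61+61+96+136=454) / 703 = 454/703 = 0.646

0.646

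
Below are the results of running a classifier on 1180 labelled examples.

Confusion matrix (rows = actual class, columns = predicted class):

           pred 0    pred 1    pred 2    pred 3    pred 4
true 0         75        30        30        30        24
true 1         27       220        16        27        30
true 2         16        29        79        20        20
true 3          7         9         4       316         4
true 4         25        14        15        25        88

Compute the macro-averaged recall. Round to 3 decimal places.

Per-class recall (TP/(TP+FN)):
  0: TP=75, FN=30+30+30+24=114 → 75/189 = 0.3968
  1: TP=220, FN=27+16+27+30=100 → 220/320 = 0.6875
  2: TP=79, FN=16+29+20+20=85 → 79/164 = 0.4817
  3: TP=316, FN=7+9+4+4=24 → 316/340 = 0.9294
  4: TP=88, FN=25+14+15+25=79 → 88/167 = 0.5269
Macro-recall = mean = (0.3968 + 0.6875 + 0.4817 + 0.9294 + 0.5269) / 5 = 0.604

0.604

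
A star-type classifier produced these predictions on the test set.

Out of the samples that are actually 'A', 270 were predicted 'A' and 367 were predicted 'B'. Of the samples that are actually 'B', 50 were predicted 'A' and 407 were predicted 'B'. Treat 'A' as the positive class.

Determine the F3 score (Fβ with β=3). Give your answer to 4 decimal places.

0.4461

Fβ = (1+β²)·TP / ((1+β²)·TP + β²·FN + FP), with β²=9
= 10·270 / (10·270 + 9·367 + 50) = 0.4461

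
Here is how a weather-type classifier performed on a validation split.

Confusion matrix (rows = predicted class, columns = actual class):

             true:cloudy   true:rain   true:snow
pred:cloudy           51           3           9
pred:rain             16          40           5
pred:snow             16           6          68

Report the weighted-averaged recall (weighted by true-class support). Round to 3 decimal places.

0.743

Per-class recall (TP/(TP+FN)):
  cloudy: TP=51, FN=16+16=32 → 51/83 = 0.6145
  rain: TP=40, FN=3+6=9 → 40/49 = 0.8163
  snow: TP=68, FN=9+5=14 → 68/82 = 0.8293
Weighted-recall = Σ (supportᵢ/N)·recallᵢ with N=214: (83/214)·0.6145 + (49/214)·0.8163 + (82/214)·0.8293 = 0.743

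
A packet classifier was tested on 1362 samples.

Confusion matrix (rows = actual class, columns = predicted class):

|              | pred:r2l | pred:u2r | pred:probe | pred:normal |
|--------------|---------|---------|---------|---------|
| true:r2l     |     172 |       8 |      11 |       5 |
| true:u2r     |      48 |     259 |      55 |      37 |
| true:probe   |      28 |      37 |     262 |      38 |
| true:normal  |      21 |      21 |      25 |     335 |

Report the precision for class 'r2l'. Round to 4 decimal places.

Take TP from the diagonal, FP from the rest of the 'r2l' prediction marginal, FN from the rest of the 'r2l' actual marginal.
precision = TP/(TP+FP).
r2l: TP=172, FP=48+28+21=97 → 172/269 = 0.63941

0.6394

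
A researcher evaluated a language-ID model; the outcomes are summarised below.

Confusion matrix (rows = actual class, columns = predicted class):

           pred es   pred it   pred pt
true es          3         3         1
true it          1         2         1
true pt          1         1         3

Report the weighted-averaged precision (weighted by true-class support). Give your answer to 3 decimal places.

Per-class precision (TP/(TP+FP)):
  es: TP=3, FP=1+1=2 → 3/5 = 0.6000
  it: TP=2, FP=3+1=4 → 2/6 = 0.3333
  pt: TP=3, FP=1+1=2 → 3/5 = 0.6000
Weighted-precision = Σ (supportᵢ/N)·precisionᵢ with N=16: (7/16)·0.6000 + (4/16)·0.3333 + (5/16)·0.6000 = 0.533

0.533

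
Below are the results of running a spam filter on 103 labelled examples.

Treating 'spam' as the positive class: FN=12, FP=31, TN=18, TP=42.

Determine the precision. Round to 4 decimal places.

Precision = TP/(TP+FP) = 42/(42+31) = 42/73 = 0.5753

0.5753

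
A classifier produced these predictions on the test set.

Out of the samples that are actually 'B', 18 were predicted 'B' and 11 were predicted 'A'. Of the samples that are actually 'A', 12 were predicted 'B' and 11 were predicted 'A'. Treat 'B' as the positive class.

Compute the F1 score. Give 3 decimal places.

Precision = TP/(TP+FP) = 18/30 = 0.6000
Recall = TP/(TP+FN) = 18/29 = 0.6207
F1 = 2·TP/(2·TP+FP+FN) = 36/59 = 0.610

0.610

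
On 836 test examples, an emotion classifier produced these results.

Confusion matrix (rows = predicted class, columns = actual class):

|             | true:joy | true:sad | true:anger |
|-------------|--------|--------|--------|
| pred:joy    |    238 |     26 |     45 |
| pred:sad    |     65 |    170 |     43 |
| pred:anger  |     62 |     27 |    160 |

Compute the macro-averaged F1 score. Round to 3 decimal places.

Per-class F1 score (2·TP/(2·TP+FP+FN)):
  joy: TP=238, FP=26+45=71, FN=65+62=127 → 476/674 = 0.7062
  sad: TP=170, FP=65+43=108, FN=26+27=53 → 340/501 = 0.6786
  anger: TP=160, FP=62+27=89, FN=45+43=88 → 320/497 = 0.6439
Macro-F1 score = mean = (0.7062 + 0.6786 + 0.6439) / 3 = 0.676

0.676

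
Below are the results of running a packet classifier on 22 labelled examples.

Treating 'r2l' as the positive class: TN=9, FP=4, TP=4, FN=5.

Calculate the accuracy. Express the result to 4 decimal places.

Accuracy = (TP+TN)/N = (4+9)/22 = 0.5909

0.5909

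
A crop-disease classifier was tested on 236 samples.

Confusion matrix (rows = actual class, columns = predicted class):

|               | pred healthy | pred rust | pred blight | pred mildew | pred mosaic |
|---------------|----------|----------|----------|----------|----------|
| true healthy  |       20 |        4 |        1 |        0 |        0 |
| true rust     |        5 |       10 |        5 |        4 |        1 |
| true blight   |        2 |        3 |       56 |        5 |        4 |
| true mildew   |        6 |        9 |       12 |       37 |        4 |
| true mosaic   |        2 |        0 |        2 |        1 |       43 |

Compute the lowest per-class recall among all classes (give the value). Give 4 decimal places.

0.4000

Per-class recall (TP/(TP+FN)):
  healthy: TP=20, FN=4+1+0+0=5 → 20/25 = 0.80000
  rust: TP=10, FN=5+5+4+1=15 → 10/25 = 0.40000
  blight: TP=56, FN=2+3+5+4=14 → 56/70 = 0.80000
  mildew: TP=37, FN=6+9+12+4=31 → 37/68 = 0.54412
  mosaic: TP=43, FN=2+0+2+1=5 → 43/48 = 0.89583
Lowest is class 'rust' with recall = 0.4000.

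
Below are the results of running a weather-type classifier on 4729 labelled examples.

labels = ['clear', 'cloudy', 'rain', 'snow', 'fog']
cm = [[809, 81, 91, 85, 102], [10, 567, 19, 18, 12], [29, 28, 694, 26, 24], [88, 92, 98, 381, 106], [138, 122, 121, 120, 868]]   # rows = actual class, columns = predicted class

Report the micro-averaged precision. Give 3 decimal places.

Micro-averaging pools counts across classes: ΣTP=3319, ΣFP=1410, ΣFN=1410.
Micro-precision = TP/(TP+FP) on pooled counts = 0.702 (equals overall accuracy in single-label multiclass).

0.702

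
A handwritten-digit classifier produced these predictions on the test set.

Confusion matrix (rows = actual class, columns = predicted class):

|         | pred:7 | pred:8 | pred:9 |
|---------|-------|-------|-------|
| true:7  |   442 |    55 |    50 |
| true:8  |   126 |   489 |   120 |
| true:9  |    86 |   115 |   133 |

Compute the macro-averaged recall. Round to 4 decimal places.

0.6239

Per-class recall (TP/(TP+FN)):
  7: TP=442, FN=55+50=105 → 442/547 = 0.80804
  8: TP=489, FN=126+120=246 → 489/735 = 0.66531
  9: TP=133, FN=86+115=201 → 133/334 = 0.39820
Macro-recall = mean = (0.80804 + 0.66531 + 0.39820) / 3 = 0.6239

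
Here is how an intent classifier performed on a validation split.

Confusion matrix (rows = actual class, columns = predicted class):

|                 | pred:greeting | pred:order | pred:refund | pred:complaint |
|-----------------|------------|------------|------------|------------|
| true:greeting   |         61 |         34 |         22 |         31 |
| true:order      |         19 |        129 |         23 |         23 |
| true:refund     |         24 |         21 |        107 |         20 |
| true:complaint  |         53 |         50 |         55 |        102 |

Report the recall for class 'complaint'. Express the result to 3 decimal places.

0.392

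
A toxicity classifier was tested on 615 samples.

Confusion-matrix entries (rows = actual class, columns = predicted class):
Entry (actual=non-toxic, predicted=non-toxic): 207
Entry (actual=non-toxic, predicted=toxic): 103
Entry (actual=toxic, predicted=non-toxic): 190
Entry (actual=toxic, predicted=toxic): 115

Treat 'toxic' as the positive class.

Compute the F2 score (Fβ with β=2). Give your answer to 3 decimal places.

0.400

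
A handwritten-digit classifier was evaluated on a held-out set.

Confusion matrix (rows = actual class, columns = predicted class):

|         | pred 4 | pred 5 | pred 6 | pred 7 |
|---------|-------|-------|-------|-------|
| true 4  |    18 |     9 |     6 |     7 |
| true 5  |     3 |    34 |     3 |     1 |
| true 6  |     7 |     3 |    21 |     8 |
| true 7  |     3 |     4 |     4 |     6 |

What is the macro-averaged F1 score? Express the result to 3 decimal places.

Per-class F1 score (2·TP/(2·TP+FP+FN)):
  4: TP=18, FP=3+7+3=13, FN=9+6+7=22 → 36/71 = 0.5070
  5: TP=34, FP=9+3+4=16, FN=3+3+1=7 → 68/91 = 0.7473
  6: TP=21, FP=6+3+4=13, FN=7+3+8=18 → 42/73 = 0.5753
  7: TP=6, FP=7+1+8=16, FN=3+4+4=11 → 12/39 = 0.3077
Macro-F1 score = mean = (0.5070 + 0.7473 + 0.5753 + 0.3077) / 4 = 0.534

0.534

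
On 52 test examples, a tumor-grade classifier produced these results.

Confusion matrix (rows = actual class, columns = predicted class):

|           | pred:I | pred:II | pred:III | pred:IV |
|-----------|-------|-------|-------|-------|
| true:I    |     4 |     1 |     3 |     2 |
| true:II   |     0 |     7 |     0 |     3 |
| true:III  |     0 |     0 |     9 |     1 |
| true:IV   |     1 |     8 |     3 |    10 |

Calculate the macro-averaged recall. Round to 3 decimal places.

0.614

Per-class recall (TP/(TP+FN)):
  I: TP=4, FN=1+3+2=6 → 4/10 = 0.4000
  II: TP=7, FN=0+0+3=3 → 7/10 = 0.7000
  III: TP=9, FN=0+0+1=1 → 9/10 = 0.9000
  IV: TP=10, FN=1+8+3=12 → 10/22 = 0.4545
Macro-recall = mean = (0.4000 + 0.7000 + 0.9000 + 0.4545) / 4 = 0.614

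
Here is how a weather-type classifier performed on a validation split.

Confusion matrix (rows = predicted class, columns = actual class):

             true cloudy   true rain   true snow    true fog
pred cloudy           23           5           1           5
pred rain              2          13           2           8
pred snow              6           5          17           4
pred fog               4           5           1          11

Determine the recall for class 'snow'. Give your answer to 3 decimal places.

0.810

recall = TP/(TP+FN).
snow: TP=17, FN=1+2+1=4 → 17/21 = 0.8095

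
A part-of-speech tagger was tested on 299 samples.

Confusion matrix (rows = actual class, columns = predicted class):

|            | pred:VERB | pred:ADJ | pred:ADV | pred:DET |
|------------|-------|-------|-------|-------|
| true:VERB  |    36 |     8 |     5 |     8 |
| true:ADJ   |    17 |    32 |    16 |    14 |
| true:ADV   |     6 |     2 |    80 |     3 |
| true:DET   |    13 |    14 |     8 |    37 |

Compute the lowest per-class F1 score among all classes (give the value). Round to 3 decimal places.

Per-class F1 score (2·TP/(2·TP+FP+FN)):
  VERB: TP=36, FP=17+6+13=36, FN=8+5+8=21 → 72/129 = 0.5581
  ADJ: TP=32, FP=8+2+14=24, FN=17+16+14=47 → 64/135 = 0.4741
  ADV: TP=80, FP=5+16+8=29, FN=6+2+3=11 → 160/200 = 0.8000
  DET: TP=37, FP=8+14+3=25, FN=13+14+8=35 → 74/134 = 0.5522
Lowest is class 'ADJ' with F1 score = 0.474.

0.474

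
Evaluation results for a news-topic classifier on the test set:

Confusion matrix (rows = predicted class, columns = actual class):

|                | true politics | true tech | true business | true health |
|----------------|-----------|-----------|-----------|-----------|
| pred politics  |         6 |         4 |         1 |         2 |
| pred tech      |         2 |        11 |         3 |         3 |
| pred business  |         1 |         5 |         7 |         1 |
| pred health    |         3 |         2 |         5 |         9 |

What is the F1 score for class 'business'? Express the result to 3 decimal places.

0.467

F1 score = 2·TP/(2·TP+FP+FN).
business: TP=7, FP=1+5+1=7, FN=1+3+5=9 → 14/30 = 0.4667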